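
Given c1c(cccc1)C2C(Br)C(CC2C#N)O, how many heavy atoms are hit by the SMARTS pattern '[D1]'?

3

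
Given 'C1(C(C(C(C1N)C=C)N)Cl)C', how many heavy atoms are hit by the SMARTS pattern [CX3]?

2

The query [CX3] means: C with X3: aliphatic carbon with exactly 3 total connections.
Check the 11 heavy atoms by environment: 6× C (X4) → no; 2× N (X3) → no; 2× C (X3) → match; 1× Cl (X1) → no.
That gives 2 matching atoms.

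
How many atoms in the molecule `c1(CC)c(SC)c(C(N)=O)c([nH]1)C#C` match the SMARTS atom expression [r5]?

The query [r5] means: r5 matches atoms in a five-membered ring.
Check the 14 heavy atoms by environment: 1× n (aromatic, in 5-ring) → match; 4× c (aromatic, in 5-ring) → match; 6× C (acyclic) → no; 1× S (acyclic) → no; 1× O (acyclic) → no; 1× N (acyclic) → no.
Summing the matching environments: 1 + 4 = 5 matching atoms.

5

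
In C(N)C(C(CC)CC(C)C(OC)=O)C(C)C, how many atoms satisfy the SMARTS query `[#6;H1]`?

4

The query [#6;H1] means: any carbon bearing exactly one hydrogen.
Check the 16 heavy atoms by environment: 3× C (H2) → no; 4× C (H1) → match; 5× C (H3) → no; 1× N (H2) → no; 1× C (H0) → no; 2× O (H0) → no.
That gives 4 matching atoms.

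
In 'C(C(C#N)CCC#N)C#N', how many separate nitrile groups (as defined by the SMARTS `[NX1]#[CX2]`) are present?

3

[NX1]#[CX2] is the SMARTS for a nitrile: a nitrogen triple-bonded to a two-connected carbon.
The molecule carries 3 separate instances of a nitrile (-C#N) meeting every constraint; each maps to a distinct set of atoms, giving 3 matches.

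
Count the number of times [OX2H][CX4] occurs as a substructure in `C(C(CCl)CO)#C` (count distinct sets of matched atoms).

[OX2H][CX4] is the SMARTS for an aliphatic alcohol: a hydroxyl oxygen bound to an sp3 (X4) carbon.
Exactly one fragment in the molecule meets all constraints, giving 1 match.

1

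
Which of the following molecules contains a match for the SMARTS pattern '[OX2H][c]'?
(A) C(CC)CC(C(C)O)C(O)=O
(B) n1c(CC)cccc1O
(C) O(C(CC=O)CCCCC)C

B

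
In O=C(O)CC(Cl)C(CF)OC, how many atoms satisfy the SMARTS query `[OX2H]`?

The query [OX2H] means: aliphatic oxygen with two connections, one of which is H — an -OH oxygen.
Check the 11 heavy atoms by environment: 2× C (H2, X4) → no; 2× C (H1, X4) → no; 1× Cl (H0, X1) → no; 1× F (H0, X1) → no; 1× O (H0, X2) → no; 1× C (H3, X4) → no; 1× C (H0, X3) → no; 1× O (H0, X1) → no; 1× O (H1, X2) → match.
That gives 1 matching atom.

1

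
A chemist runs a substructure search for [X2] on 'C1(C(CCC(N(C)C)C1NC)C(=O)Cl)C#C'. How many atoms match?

Check the 16 heavy atoms by environment: 9× C (X4) → no; 2× C (X2) → match; 2× N (X3) → no; 1× C (X3) → no; 1× O (X1) → no; 1× Cl (X1) → no.
That gives 2 matching atoms.

2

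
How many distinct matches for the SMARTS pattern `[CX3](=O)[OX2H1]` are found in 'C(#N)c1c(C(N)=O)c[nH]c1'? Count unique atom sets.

0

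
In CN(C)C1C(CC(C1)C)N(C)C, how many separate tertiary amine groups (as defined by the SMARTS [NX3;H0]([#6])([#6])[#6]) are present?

2

[NX3;H0]([#6])([#6])[#6] is the SMARTS for a tertiary amine: a trivalent nitrogen with no H, bonded to three carbons.
The molecule carries 2 separate instances of a dimethylamino group (-N(CH3)2) meeting every constraint; each maps to a distinct set of atoms, giving 2 matches.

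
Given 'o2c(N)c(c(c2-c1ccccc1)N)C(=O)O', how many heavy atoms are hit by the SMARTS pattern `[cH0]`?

The query [cH0] means: aromatic carbon with no attached hydrogen (substituted or ring-fusion).
Check the 16 heavy atoms by environment: 1× o (aromatic, H0) → no; 5× c (aromatic, H0) → match; 5× c (aromatic, H1) → no; 1× C (H0) → no; 1× O (H0) → no; 1× O (H1) → no; 2× N (H2) → no.
That gives 5 matching atoms.

5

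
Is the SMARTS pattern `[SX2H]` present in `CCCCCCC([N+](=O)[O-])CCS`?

The pattern [SX2H] describes an aliphatic sulfur with two connections, one being H — a thiol.
The molecule carries a thiol (-SH), whose atoms satisfy every constraint of the query, so the pattern matches.

Yes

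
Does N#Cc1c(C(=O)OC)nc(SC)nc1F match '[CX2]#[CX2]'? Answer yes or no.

No

The pattern [CX2]#[CX2] describes a carbon-carbon triple bond — an alkyne.
The closest candidate here is a nitrile (-C#N), but the triple bond is C#N, not C#C. No other fragment satisfies the full query, so there is no match.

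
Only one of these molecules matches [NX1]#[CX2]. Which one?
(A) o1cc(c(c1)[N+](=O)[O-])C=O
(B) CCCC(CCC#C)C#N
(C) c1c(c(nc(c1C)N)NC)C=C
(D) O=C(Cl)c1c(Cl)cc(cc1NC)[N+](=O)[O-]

B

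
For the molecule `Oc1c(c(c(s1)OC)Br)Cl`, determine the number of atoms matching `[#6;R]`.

4

The query [#6;R] means: carbon that is part of a ring.
Check the 10 heavy atoms by environment: 1× s (aromatic, in 5-ring) → no; 4× c (aromatic, in 5-ring) → match; 2× O (acyclic) → no; 1× C (acyclic) → no; 1× Br (acyclic) → no; 1× Cl (acyclic) → no.
That gives 4 matching atoms.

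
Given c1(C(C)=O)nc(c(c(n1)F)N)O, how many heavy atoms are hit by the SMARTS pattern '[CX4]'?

Check the 12 heavy atoms by environment: 2× n (aromatic, X2) → no; 4× c (aromatic, X3) → no; 1× C (X3) → no; 1× O (X1) → no; 1× C (X4) → match; 1× O (X2) → no; 1× N (X3) → no; 1× F (X1) → no.
That gives 1 matching atom.

1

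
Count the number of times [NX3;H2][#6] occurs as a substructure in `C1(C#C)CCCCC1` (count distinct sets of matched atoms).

0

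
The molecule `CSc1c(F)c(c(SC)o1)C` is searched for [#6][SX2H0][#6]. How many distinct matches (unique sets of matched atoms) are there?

[#6][SX2H0][#6] is the SMARTS for a thioether: an aliphatic sulfur bridging two carbons with no H on the sulfur.
The molecule carries 2 separate instances of a methylthio ether (-SCH3) meeting every constraint; each maps to a distinct set of atoms, giving 2 matches.

2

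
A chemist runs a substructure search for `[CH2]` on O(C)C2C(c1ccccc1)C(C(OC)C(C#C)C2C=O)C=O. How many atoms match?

0

The query [CH2] means: aliphatic carbon with exactly two hydrogens.
Check the 22 heavy atoms by environment: 9× C (H1) → no; 4× O (H0) → no; 2× C (H3) → no; 1× C (H0) → no; 1× c (aromatic, H0) → no; 5× c (aromatic, H1) → no.
No environment satisfies the query, so 0 matching atoms.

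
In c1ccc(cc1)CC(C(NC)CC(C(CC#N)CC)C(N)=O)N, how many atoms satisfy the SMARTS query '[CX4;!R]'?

10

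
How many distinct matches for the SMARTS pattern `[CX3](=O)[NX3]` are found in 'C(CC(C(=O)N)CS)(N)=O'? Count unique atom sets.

2

[CX3](=O)[NX3] is the SMARTS for an amide: a carbonyl carbon bonded to a trivalent nitrogen.
The molecule carries 2 separate instances of a primary amide (-C(=O)NH2) meeting every constraint; each maps to a distinct set of atoms, giving 2 matches.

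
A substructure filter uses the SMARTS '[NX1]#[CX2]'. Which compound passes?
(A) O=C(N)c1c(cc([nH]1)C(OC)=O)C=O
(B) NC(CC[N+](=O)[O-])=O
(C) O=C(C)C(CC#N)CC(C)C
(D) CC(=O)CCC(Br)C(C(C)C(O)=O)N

C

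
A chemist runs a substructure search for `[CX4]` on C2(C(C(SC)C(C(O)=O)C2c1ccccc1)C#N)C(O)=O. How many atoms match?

6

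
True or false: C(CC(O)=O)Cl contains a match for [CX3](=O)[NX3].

False

The pattern [CX3](=O)[NX3] describes a carbonyl carbon bonded to a trivalent nitrogen — an amide.
The closest candidate here is a carboxylic acid group (-C(=O)OH), but the carbonyl is bonded to O, not to an NX3 nitrogen. No other fragment satisfies the full query, so there is no match.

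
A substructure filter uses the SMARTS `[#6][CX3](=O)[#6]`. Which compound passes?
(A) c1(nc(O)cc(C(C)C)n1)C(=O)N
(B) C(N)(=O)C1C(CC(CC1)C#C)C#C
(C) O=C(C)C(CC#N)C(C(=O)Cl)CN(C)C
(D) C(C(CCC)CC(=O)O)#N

C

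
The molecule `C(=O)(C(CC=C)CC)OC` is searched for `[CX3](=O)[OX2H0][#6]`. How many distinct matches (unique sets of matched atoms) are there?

1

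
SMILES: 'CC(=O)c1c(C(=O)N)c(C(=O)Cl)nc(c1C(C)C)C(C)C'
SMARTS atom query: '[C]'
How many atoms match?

The query [C] means: uppercase C matches aliphatic (non-aromatic) carbon only.
Check the 21 heavy atoms by environment: 1× n (aromatic) → no; 5× c (aromatic) → no; 10× C → match; 3× O → no; 1× N → no; 1× Cl → no.
That gives 10 matching atoms.

10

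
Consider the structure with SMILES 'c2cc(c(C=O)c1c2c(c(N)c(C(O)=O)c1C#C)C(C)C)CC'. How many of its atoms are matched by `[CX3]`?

The query [CX3] means: C with X3: aliphatic carbon with exactly 3 total connections.
Check the 23 heavy atoms by environment: 10× c (aromatic, X3) → no; 5× C (X4) → no; 2× C (X3) → match; 2× O (X1) → no; 1× N (X3) → no; 2× C (X2) → no; 1× O (X2) → no.
That gives 2 matching atoms.

2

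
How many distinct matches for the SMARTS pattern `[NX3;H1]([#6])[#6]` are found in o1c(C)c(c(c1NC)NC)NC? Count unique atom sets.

[NX3;H1]([#6])[#6] is the SMARTS for a secondary amine: a trivalent nitrogen with one H, bonded to two carbons.
The molecule carries 3 separate instances of an N-methylamino group (-NHCH3) meeting every constraint; each maps to a distinct set of atoms, giving 3 matches.

3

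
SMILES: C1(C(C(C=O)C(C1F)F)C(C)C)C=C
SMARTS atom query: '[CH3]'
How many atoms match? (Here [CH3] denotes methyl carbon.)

2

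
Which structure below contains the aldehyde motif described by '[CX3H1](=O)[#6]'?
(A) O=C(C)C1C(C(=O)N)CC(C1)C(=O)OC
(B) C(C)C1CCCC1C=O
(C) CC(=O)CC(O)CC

B

[CX3H1](=O)[#6] describes an sp2 carbon with one H, double-bonded to O and single-bonded to carbon (an aldehyde).
(A) has a methyl-ester group (-C(=O)OCH3) but the carbonyl carbon has H0, not H1.
(B) contains an aldehyde (-CHO), which satisfies every atom and bond constraint.
(C) has an acetyl/ketone group (-C(=O)CH3) but the carbonyl carbon has H0 (two carbon neighbours), not H1.
So the answer is (B).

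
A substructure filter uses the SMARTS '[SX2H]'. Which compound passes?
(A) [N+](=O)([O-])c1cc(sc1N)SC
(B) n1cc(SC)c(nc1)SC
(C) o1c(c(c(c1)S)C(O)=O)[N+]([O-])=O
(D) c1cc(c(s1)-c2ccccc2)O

[SX2H] describes an aliphatic sulfur with two connections, one being H (a thiol).
(A) has a methylthio ether (-SCH3) but the sulfur has H0 (bonded to two carbons), not H1.
(B) has a methylthio ether (-SCH3) but the sulfur has H0 (bonded to two carbons), not H1.
(C) contains a thiol (-SH), which satisfies every atom and bond constraint.
(D) has a hydroxyl group (-OH) but it is an -OH, not an -SH.
So the answer is (C).

C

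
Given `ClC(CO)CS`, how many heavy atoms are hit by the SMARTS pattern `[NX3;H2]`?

Check the 6 heavy atoms by environment: 2× C (H2, X4) → no; 1× C (H1, X4) → no; 1× Cl (H0, X1) → no; 1× O (H1, X2) → no; 1× S (H1, X2) → no.
No environment satisfies the query, so 0 matching atoms.

0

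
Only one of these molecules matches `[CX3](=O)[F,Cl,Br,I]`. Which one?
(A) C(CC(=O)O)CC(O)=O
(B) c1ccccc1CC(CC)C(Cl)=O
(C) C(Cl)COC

B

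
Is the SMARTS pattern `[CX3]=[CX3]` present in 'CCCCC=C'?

Yes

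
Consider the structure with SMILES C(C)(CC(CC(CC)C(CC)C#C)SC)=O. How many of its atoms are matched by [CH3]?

4

The query [CH3] means: aliphatic carbon with exactly three hydrogens.
Check the 16 heavy atoms by environment: 4× C (H2) → no; 4× C (H1) → no; 2× C (H0) → no; 1× O (H0) → no; 4× C (H3) → match; 1× S (H0) → no.
That gives 4 matching atoms.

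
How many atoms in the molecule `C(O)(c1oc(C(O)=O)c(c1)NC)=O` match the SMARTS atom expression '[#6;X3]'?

6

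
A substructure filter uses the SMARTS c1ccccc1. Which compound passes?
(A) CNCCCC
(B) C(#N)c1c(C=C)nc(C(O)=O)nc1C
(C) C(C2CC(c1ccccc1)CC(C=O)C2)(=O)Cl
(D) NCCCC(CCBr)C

c1ccccc1 describes six aromatic carbons in a ring (a benzene ring).
(A) has a methyl group (-CH3) but no six-membered all-carbon aromatic ring is present.
(B) has a methyl group (-CH3) but no six-membered all-carbon aromatic ring is present.
(C) contains a phenyl ring, which satisfies every atom and bond constraint.
(D) has a methyl group (-CH3) but no six-membered all-carbon aromatic ring is present.
So the answer is (C).

C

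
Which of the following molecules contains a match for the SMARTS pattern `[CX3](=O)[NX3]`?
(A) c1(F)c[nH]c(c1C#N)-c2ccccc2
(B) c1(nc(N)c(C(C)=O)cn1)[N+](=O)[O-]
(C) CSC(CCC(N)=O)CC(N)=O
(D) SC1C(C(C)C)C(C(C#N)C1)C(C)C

C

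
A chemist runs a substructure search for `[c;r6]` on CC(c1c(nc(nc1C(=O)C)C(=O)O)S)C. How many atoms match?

4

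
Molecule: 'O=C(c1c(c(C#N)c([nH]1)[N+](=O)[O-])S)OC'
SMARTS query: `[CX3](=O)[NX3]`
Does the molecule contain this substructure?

No

The pattern [CX3](=O)[NX3] describes a carbonyl carbon bonded to a trivalent nitrogen — an amide.
The closest candidate here is a methyl-ester group (-C(=O)OCH3), but the carbonyl is bonded to O, not to an NX3 nitrogen. No other fragment satisfies the full query, so there is no match.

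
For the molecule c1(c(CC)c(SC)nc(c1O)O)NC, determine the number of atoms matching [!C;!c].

5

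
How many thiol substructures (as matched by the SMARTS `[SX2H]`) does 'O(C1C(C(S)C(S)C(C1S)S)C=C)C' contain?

4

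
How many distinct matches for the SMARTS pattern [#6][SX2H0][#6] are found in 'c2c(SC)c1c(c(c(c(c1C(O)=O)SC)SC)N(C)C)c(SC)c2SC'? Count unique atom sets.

5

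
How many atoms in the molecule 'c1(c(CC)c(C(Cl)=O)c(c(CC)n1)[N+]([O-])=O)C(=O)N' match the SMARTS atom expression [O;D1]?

4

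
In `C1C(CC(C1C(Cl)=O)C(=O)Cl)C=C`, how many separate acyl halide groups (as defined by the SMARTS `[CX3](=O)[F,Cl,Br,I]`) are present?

2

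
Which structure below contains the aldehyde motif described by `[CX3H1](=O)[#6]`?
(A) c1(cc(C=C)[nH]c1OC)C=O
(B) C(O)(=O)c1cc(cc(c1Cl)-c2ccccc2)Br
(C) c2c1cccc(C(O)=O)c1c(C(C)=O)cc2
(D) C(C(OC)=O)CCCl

[CX3H1](=O)[#6] describes an sp2 carbon with one H, double-bonded to O and single-bonded to carbon (an aldehyde).
(A) contains an aldehyde (-CHO), which satisfies every atom and bond constraint.
(B) has a carboxylic acid group (-C(=O)OH) but the carbonyl carbon has H0 and is bonded to O, not H1.
(C) has a carboxylic acid group (-C(=O)OH) but the carbonyl carbon has H0 and is bonded to O, not H1.
(D) has a methyl-ester group (-C(=O)OCH3) but the carbonyl carbon has H0, not H1.
So the answer is (A).

A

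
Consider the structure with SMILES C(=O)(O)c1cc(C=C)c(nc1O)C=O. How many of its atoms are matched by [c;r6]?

5

The query [c;r6] means: aromatic carbon that belongs to a six-membered ring.
Check the 14 heavy atoms by environment: 1× n (aromatic, in 6-ring) → no; 5× c (aromatic, in 6-ring) → match; 4× C (acyclic) → no; 4× O (acyclic) → no.
That gives 5 matching atoms.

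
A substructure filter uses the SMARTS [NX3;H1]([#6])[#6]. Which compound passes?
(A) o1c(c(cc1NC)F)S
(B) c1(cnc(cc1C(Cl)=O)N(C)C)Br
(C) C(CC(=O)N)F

A

[NX3;H1]([#6])[#6] describes a trivalent nitrogen with one H, bonded to two carbons (a secondary amine).
(A) contains an N-methylamino group (-NHCH3), which satisfies every atom and bond constraint.
(B) has a dimethylamino group (-N(CH3)2) but the nitrogen has H0, not H1.
(C) has a primary amide (-C(=O)NH2) but the -C(=O)NH2 nitrogen has H2, not H1.
So the answer is (A).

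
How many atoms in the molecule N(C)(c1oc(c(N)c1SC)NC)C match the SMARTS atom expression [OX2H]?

Check the 13 heavy atoms by environment: 1× o (aromatic, H0, X2) → no; 4× c (aromatic, H0, X3) → no; 1× N (H0, X3) → no; 4× C (H3, X4) → no; 1× N (H2, X3) → no; 1× N (H1, X3) → no; 1× S (H0, X2) → no.
No environment satisfies the query, so 0 matching atoms.

0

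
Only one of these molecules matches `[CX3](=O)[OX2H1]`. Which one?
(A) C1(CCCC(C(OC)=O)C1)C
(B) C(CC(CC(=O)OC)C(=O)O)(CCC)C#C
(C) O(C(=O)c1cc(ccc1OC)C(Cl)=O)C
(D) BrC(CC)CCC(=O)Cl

B

[CX3](=O)[OX2H1] describes an sp2 carbon double-bonded to O and single-bonded to an -OH oxygen (a carboxylic acid).
(A) has a methyl-ester group (-C(=O)OCH3) but the singly-bonded O has no H (OX2H0, not OX2H1).
(B) contains a carboxylic acid group (-C(=O)OH), which satisfies every atom and bond constraint.
(C) has a methyl-ester group (-C(=O)OCH3) but the singly-bonded O has no H (OX2H0, not OX2H1).
(D) has an acyl chloride (-C(=O)Cl) but the carbonyl is bonded to Cl, not to an -OH oxygen.
So the answer is (B).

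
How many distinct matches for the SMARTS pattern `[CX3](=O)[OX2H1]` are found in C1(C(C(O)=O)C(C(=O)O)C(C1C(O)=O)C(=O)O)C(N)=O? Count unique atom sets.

4

[CX3](=O)[OX2H1] is the SMARTS for a carboxylic acid: an sp2 carbon double-bonded to O and single-bonded to an -OH oxygen.
The molecule carries 4 separate instances of a carboxylic acid group (-C(=O)OH) meeting every constraint; each maps to a distinct set of atoms, giving 4 matches.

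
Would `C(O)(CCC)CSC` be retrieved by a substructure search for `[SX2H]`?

No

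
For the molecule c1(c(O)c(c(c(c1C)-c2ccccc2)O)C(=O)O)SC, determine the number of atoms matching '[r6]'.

The query [r6] means: r6 matches atoms in a six-membered ring.
Check the 20 heavy atoms by environment: 12× c (aromatic, in 6-ring) → match; 1× S (acyclic) → no; 3× C (acyclic) → no; 4× O (acyclic) → no.
That gives 12 matching atoms.

12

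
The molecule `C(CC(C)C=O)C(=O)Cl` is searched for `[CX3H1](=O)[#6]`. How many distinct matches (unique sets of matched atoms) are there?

1

[CX3H1](=O)[#6] is the SMARTS for an aldehyde: an sp2 carbon with one H, double-bonded to O and single-bonded to carbon.
Exactly one fragment in the molecule meets all constraints, giving 1 match.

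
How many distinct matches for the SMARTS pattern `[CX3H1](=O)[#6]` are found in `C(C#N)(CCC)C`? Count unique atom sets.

0

[CX3H1](=O)[#6] is the SMARTS for an aldehyde: an sp2 carbon with one H, double-bonded to O and single-bonded to carbon.
No fragment in the molecule satisfies every constraint, giving 0 matches.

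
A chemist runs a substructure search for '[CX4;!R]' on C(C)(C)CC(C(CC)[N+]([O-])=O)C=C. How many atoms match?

8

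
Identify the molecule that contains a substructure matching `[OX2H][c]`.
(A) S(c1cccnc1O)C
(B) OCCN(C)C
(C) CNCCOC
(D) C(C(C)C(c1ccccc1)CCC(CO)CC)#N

[OX2H][c] describes a hydroxyl oxygen attached to an aromatic carbon (a phenol).
(A) contains a hydroxyl group (-OH), which satisfies every atom and bond constraint.
(B) has a hydroxyl group (-OH) but the -OH is on an aliphatic carbon, not an aromatic c.
(C) has a methoxy ether (-OCH3) but the oxygen has H0, not H1.
(D) has a hydroxyl group (-OH) but the -OH is on an aliphatic carbon, not an aromatic c.
So the answer is (A).

A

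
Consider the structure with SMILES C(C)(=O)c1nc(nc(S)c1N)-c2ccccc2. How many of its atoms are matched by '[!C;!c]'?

Check the 17 heavy atoms by environment: 2× n (aromatic) → match; 10× c (aromatic) → no; 1× S → match; 1× N → match; 2× C → no; 1× O → match.
Summing the matching environments: 2 + 1 + 1 + 1 = 5 matching atoms.

5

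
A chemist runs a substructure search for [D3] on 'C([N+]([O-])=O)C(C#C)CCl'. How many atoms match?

Check the 9 heavy atoms by environment: 3× C (D2) → no; 1× C (D3) → match; 1× Cl (D1) → no; 1× N (charge +1, D3) → match; 1× O (charge -1, D1) → no; 1× O (D1) → no; 1× C (D1) → no.
Summing the matching environments: 1 + 1 = 2 matching atoms.

2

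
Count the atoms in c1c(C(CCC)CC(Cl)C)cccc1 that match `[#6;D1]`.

The query [#6;D1] means: carbon bonded to exactly one heavy atom.
Check the 14 heavy atoms by environment: 3× C (D2) → no; 2× C (D3) → no; 2× C (D1) → match; 1× c (aromatic, D3) → no; 5× c (aromatic, D2) → no; 1× Cl (D1) → no.
That gives 2 matching atoms.

2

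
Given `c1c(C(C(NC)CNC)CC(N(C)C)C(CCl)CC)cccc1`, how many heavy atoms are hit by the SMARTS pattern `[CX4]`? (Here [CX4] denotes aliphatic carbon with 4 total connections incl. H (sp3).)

13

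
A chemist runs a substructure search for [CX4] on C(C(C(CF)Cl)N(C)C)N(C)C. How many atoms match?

8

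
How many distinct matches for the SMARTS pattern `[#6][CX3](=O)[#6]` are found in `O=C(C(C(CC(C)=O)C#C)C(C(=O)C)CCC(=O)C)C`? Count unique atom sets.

[#6][CX3](=O)[#6] is the SMARTS for a ketone: a carbonyl carbon (no H) flanked by two carbons.
The molecule carries 4 separate instances of an acetyl/ketone group (-C(=O)CH3) meeting every constraint; each maps to a distinct set of atoms, giving 4 matches.

4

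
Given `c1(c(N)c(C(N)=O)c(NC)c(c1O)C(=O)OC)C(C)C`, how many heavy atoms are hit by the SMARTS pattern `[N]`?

Check the 20 heavy atoms by environment: 6× c (aromatic) → no; 3× N → match; 7× C → no; 4× O → no.
That gives 3 matching atoms.

3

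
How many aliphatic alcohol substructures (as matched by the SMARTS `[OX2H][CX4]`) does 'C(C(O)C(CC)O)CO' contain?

3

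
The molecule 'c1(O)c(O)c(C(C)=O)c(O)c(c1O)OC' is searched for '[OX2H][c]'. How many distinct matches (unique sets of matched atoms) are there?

4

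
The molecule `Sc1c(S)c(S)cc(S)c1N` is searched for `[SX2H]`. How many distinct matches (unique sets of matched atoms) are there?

[SX2H] is the SMARTS for a thiol: an aliphatic sulfur with two connections, one being H.
The molecule carries 4 separate instances of a thiol (-SH) meeting every constraint; each maps to a distinct set of atoms, giving 4 matches.

4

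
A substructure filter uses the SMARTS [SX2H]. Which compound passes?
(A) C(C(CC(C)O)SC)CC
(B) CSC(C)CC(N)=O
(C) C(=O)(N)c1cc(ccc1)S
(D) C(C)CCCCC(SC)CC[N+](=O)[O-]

C

[SX2H] describes an aliphatic sulfur with two connections, one being H (a thiol).
(A) has a methylthio ether (-SCH3) but the sulfur has H0 (bonded to two carbons), not H1.
(B) has a methylthio ether (-SCH3) but the sulfur has H0 (bonded to two carbons), not H1.
(C) contains a thiol (-SH), which satisfies every atom and bond constraint.
(D) has a methylthio ether (-SCH3) but the sulfur has H0 (bonded to two carbons), not H1.
So the answer is (C).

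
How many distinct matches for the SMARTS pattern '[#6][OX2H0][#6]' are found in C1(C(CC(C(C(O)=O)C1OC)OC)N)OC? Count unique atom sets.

3

[#6][OX2H0][#6] is the SMARTS for an ether: an aliphatic oxygen bridging two carbons with no H on the oxygen.
The molecule carries 3 separate instances of a methoxy ether (-OCH3) meeting every constraint; each maps to a distinct set of atoms, giving 3 matches.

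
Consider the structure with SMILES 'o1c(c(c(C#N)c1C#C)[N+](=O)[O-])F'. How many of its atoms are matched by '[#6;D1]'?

1

The query [#6;D1] means: carbon bonded to exactly one heavy atom.
Check the 13 heavy atoms by environment: 1× o (aromatic, D2) → no; 4× c (aromatic, D3) → no; 1× F (D1) → no; 2× C (D2) → no; 1× C (D1) → match; 1× N (charge +1, D3) → no; 1× O (charge -1, D1) → no; 1× O (D1) → no; 1× N (D1) → no.
That gives 1 matching atom.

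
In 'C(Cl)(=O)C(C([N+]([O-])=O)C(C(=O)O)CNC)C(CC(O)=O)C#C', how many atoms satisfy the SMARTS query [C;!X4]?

5

The query [C;!X4] means: aliphatic carbon that does not have four total connections.
Check the 22 heavy atoms by environment: 7× C (X4) → no; 3× C (X3) → match; 4× O (X1) → no; 2× O (X2) → no; 1× Cl (X1) → no; 1× N (X3) → no; 1× N (charge +1, X3) → no; 1× O (charge -1, X1) → no; 2× C (X2) → match.
Summing the matching environments: 3 + 2 = 5 matching atoms.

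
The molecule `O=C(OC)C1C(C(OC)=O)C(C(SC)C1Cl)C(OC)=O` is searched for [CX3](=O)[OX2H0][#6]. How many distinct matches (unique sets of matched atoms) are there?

3

[CX3](=O)[OX2H0][#6] is the SMARTS for an ester: a carbonyl carbon bonded to an oxygen that is itself bonded to carbon (no H on that O).
The molecule carries 3 separate instances of a methyl-ester group (-C(=O)OCH3) meeting every constraint; each maps to a distinct set of atoms, giving 3 matches.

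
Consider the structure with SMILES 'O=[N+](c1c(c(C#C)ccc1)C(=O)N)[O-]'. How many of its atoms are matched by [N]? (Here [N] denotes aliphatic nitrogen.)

2

Check the 14 heavy atoms by environment: 6× c (aromatic) → no; 3× C → no; 2× O → no; 1× N → match; 1× N (charge +1) → match; 1× O (charge -1) → no.
Summing the matching environments: 1 + 1 = 2 matching atoms.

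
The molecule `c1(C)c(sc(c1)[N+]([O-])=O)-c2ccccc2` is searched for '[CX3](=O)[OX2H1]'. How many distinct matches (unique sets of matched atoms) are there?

[CX3](=O)[OX2H1] is the SMARTS for a carboxylic acid: an sp2 carbon double-bonded to O and single-bonded to an -OH oxygen.
No fragment in the molecule satisfies every constraint, giving 0 matches.

0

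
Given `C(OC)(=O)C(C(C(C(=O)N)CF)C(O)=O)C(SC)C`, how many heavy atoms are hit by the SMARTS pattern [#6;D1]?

The query [#6;D1] means: carbon bonded to exactly one heavy atom.
Check the 19 heavy atoms by environment: 3× C (D1) → match; 7× C (D3) → no; 1× C (D2) → no; 4× O (D1) → no; 1× O (D2) → no; 1× N (D1) → no; 1× S (D2) → no; 1× F (D1) → no.
That gives 3 matching atoms.

3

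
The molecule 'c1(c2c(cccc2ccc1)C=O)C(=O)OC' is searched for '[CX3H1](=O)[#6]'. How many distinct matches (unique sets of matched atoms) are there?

1

[CX3H1](=O)[#6] is the SMARTS for an aldehyde: an sp2 carbon with one H, double-bonded to O and single-bonded to carbon.
Exactly one fragment in the molecule meets all constraints, giving 1 match.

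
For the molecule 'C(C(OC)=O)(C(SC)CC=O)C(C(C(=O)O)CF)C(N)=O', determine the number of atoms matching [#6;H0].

3

Check the 21 heavy atoms by environment: 2× C (H2) → no; 5× C (H1) → no; 3× C (H0) → match; 5× O (H0) → no; 2× C (H3) → no; 1× F (H0) → no; 1× N (H2) → no; 1× O (H1) → no; 1× S (H0) → no.
That gives 3 matching atoms.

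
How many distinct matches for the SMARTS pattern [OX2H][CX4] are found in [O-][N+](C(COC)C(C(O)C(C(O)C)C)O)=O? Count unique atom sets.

3

[OX2H][CX4] is the SMARTS for an aliphatic alcohol: a hydroxyl oxygen bound to an sp3 (X4) carbon.
The molecule carries 3 separate instances of a hydroxyl group (-OH) meeting every constraint; each maps to a distinct set of atoms, giving 3 matches.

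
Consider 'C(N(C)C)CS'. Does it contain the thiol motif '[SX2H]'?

Yes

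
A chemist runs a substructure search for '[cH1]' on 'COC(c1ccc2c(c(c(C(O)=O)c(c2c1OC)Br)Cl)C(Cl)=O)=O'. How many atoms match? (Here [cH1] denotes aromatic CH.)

2

Check the 24 heavy atoms by environment: 8× c (aromatic, H0) → no; 2× c (aromatic, H1) → match; 3× C (H0) → no; 5× O (H0) → no; 2× Cl (H0) → no; 1× Br (H0) → no; 2× C (H3) → no; 1× O (H1) → no.
That gives 2 matching atoms.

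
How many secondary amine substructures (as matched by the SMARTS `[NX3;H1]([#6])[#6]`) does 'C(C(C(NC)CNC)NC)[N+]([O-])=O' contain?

[NX3;H1]([#6])[#6] is the SMARTS for a secondary amine: a trivalent nitrogen with one H, bonded to two carbons.
The molecule carries 3 separate instances of an N-methylamino group (-NHCH3) meeting every constraint; each maps to a distinct set of atoms, giving 3 matches.

3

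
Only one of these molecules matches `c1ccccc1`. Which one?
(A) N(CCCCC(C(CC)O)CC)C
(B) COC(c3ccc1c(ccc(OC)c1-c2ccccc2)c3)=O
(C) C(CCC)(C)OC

c1ccccc1 describes six aromatic carbons in a ring (a benzene ring).
(A) has a methyl group (-CH3) but no six-membered all-carbon aromatic ring is present.
(B) contains a phenyl ring, which satisfies every atom and bond constraint.
(C) has a methyl group (-CH3) but no six-membered all-carbon aromatic ring is present.
So the answer is (B).

B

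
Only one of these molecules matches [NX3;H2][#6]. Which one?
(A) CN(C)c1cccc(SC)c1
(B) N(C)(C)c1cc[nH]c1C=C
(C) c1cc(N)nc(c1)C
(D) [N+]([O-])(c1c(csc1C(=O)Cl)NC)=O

C

[NX3;H2][#6] describes a trivalent nitrogen with two H attached to carbon (a primary amine).
(A) has a dimethylamino group (-N(CH3)2) but the nitrogen has H0, not H2.
(B) has a dimethylamino group (-N(CH3)2) but the nitrogen has H0, not H2.
(C) contains a primary amino group (-NH2), which satisfies every atom and bond constraint.
(D) has a nitro group (-[N+](=O)[O-]) but the nitrogen is [N+] with no H, not NX3H2.
So the answer is (C).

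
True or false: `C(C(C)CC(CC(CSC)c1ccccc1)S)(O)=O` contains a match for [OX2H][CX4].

False

The pattern [OX2H][CX4] describes a hydroxyl oxygen bound to an sp3 (X4) carbon — an aliphatic alcohol.
The closest candidate here is a carboxylic acid group (-C(=O)OH), but the -OH is on a CX3 carbonyl carbon, not a CX4 carbon. No other fragment satisfies the full query, so there is no match.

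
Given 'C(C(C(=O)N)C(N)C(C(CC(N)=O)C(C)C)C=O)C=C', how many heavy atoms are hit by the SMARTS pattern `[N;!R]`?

Check the 20 heavy atoms by environment: 14× C (acyclic) → no; 3× O (acyclic) → no; 3× N (acyclic) → match.
That gives 3 matching atoms.

3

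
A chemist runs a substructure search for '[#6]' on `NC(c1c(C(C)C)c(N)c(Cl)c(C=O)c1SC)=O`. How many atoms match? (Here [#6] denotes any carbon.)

12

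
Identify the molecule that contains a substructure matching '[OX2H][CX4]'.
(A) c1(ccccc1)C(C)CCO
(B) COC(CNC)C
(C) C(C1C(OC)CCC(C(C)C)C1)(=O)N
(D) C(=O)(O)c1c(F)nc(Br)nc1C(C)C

[OX2H][CX4] describes a hydroxyl oxygen bound to an sp3 (X4) carbon (an aliphatic alcohol).
(A) contains a hydroxyl group (-OH), which satisfies every atom and bond constraint.
(B) has a methoxy ether (-OCH3) but the oxygen has H0 (ether), not H1.
(C) has a methoxy ether (-OCH3) but the oxygen has H0 (ether), not H1.
(D) has a carboxylic acid group (-C(=O)OH) but the -OH is on a CX3 carbonyl carbon, not a CX4 carbon.
So the answer is (A).

A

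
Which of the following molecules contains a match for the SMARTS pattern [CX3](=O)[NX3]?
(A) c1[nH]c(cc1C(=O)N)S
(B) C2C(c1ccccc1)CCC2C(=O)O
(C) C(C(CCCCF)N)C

A

[CX3](=O)[NX3] describes a carbonyl carbon bonded to a trivalent nitrogen (an amide).
(A) contains a primary amide (-C(=O)NH2), which satisfies every atom and bond constraint.
(B) has a carboxylic acid group (-C(=O)OH) but the carbonyl is bonded to O, not to an NX3 nitrogen.
(C) has a primary amino group (-NH2) but the -NH2 is not attached to a carbonyl carbon.
So the answer is (A).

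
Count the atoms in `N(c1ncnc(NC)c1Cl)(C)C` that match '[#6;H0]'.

Check the 12 heavy atoms by environment: 2× n (aromatic, H0) → no; 1× c (aromatic, H1) → no; 3× c (aromatic, H0) → match; 1× N (H1) → no; 3× C (H3) → no; 1× N (H0) → no; 1× Cl (H0) → no.
That gives 3 matching atoms.

3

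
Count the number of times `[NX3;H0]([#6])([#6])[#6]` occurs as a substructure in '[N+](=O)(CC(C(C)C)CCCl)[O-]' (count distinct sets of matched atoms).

0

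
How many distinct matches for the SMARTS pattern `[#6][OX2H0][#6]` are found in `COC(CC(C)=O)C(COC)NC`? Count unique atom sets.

[#6][OX2H0][#6] is the SMARTS for an ether: an aliphatic oxygen bridging two carbons with no H on the oxygen.
The molecule carries 2 separate instances of a methoxy ether (-OCH3) meeting every constraint; each maps to a distinct set of atoms, giving 2 matches.

2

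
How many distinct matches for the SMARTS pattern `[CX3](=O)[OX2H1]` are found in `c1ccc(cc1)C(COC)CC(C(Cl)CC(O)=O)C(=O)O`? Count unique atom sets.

2

[CX3](=O)[OX2H1] is the SMARTS for a carboxylic acid: an sp2 carbon double-bonded to O and single-bonded to an -OH oxygen.
The molecule carries 2 separate instances of a carboxylic acid group (-C(=O)OH) meeting every constraint; each maps to a distinct set of atoms, giving 2 matches.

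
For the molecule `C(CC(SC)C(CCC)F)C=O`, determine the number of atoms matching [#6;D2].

The query [#6;D2] means: any carbon bonded to exactly two heavy atoms.
Check the 12 heavy atoms by environment: 5× C (D2) → match; 2× C (D3) → no; 1× O (D1) → no; 1× S (D2) → no; 2× C (D1) → no; 1× F (D1) → no.
That gives 5 matching atoms.

5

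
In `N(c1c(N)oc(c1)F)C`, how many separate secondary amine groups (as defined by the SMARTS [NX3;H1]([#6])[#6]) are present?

[NX3;H1]([#6])[#6] is the SMARTS for a secondary amine: a trivalent nitrogen with one H, bonded to two carbons.
Exactly one fragment in the molecule meets all constraints, giving 1 match.

1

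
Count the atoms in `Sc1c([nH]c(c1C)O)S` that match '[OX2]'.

Check the 9 heavy atoms by environment: 1× n (aromatic, X3) → no; 4× c (aromatic, X3) → no; 1× O (X2) → match; 2× S (X2) → no; 1× C (X4) → no.
That gives 1 matching atom.

1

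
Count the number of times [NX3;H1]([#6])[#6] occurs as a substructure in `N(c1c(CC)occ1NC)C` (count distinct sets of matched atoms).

2

[NX3;H1]([#6])[#6] is the SMARTS for a secondary amine: a trivalent nitrogen with one H, bonded to two carbons.
The molecule carries 2 separate instances of an N-methylamino group (-NHCH3) meeting every constraint; each maps to a distinct set of atoms, giving 2 matches.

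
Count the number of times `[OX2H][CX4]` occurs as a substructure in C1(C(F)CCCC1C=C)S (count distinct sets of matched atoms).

[OX2H][CX4] is the SMARTS for an aliphatic alcohol: a hydroxyl oxygen bound to an sp3 (X4) carbon.
No fragment in the molecule satisfies every constraint, giving 0 matches.

0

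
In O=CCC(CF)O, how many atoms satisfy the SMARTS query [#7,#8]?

2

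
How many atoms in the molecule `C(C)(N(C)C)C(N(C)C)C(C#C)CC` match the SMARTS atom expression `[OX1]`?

0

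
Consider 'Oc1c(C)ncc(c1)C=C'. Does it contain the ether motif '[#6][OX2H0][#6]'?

No

The pattern [#6][OX2H0][#6] describes an aliphatic oxygen bridging two carbons with no H on the oxygen — an ether.
The closest candidate here is a hydroxyl group (-OH), but the oxygen has H1, not H0 bridging two carbons. No other fragment satisfies the full query, so there is no match.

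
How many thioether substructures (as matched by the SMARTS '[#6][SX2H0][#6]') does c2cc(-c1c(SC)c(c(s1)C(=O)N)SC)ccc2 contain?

2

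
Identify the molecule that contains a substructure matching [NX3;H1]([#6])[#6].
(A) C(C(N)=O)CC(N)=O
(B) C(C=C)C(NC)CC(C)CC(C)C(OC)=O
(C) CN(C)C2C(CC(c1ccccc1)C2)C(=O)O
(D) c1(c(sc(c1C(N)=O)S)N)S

B

[NX3;H1]([#6])[#6] describes a trivalent nitrogen with one H, bonded to two carbons (a secondary amine).
(A) has a primary amide (-C(=O)NH2) but the -C(=O)NH2 nitrogen has H2, not H1.
(B) contains an N-methylamino group (-NHCH3), which satisfies every atom and bond constraint.
(C) has a dimethylamino group (-N(CH3)2) but the nitrogen has H0, not H1.
(D) has a primary amino group (-NH2) but the nitrogen has H2 and only one carbon neighbour.
So the answer is (B).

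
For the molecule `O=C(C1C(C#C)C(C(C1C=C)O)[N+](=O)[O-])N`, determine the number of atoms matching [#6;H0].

The query [#6;H0] means: any carbon with no attached hydrogen.
Check the 16 heavy atoms by environment: 7× C (H1) → no; 2× C (H0) → match; 2× O (H0) → no; 1× N (H2) → no; 1× O (H1) → no; 1× N (charge +1, H0) → no; 1× O (charge -1, H0) → no; 1× C (H2) → no.
That gives 2 matching atoms.

2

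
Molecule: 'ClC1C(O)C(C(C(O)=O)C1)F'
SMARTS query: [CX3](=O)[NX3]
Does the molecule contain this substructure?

The pattern [CX3](=O)[NX3] describes a carbonyl carbon bonded to a trivalent nitrogen — an amide.
The closest candidate here is a carboxylic acid group (-C(=O)OH), but the carbonyl is bonded to O, not to an NX3 nitrogen. No other fragment satisfies the full query, so there is no match.

No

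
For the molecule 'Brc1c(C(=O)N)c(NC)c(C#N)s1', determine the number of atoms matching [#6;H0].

6

Check the 13 heavy atoms by environment: 1× s (aromatic, H0) → no; 4× c (aromatic, H0) → match; 2× C (H0) → match; 1× N (H0) → no; 1× N (H1) → no; 1× C (H3) → no; 1× O (H0) → no; 1× N (H2) → no; 1× Br (H0) → no.
Summing the matching environments: 4 + 2 = 6 matching atoms.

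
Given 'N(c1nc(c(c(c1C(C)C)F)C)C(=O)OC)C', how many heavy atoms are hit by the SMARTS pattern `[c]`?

The query [c] means: lowercase c matches aromatic carbon only.
Check the 17 heavy atoms by environment: 1× n (aromatic) → no; 5× c (aromatic) → match; 1× F → no; 1× N → no; 7× C → no; 2× O → no.
That gives 5 matching atoms.

5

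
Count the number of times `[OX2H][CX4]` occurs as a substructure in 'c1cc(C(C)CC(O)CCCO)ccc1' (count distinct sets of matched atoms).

[OX2H][CX4] is the SMARTS for an aliphatic alcohol: a hydroxyl oxygen bound to an sp3 (X4) carbon.
The molecule carries 2 separate instances of a hydroxyl group (-OH) meeting every constraint; each maps to a distinct set of atoms, giving 2 matches.

2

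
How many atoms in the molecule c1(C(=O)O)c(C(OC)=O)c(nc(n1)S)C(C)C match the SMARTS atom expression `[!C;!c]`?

7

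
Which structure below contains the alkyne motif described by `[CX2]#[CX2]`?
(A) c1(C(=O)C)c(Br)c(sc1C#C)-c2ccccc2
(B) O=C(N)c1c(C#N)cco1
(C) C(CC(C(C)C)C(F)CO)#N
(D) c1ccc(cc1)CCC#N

[CX2]#[CX2] describes a carbon-carbon triple bond (an alkyne).
(A) contains an ethynyl group (-C#CH), which satisfies every atom and bond constraint.
(B) has a nitrile (-C#N) but the triple bond is C#N, not C#C.
(C) has a nitrile (-C#N) but the triple bond is C#N, not C#C.
(D) has a nitrile (-C#N) but the triple bond is C#N, not C#C.
So the answer is (A).

A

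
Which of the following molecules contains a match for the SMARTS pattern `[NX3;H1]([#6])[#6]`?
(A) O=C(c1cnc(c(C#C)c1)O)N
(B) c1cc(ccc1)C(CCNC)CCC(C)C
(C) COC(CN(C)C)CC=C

B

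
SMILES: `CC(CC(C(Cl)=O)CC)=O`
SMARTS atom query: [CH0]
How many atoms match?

Check the 10 heavy atoms by environment: 2× C (H2) → no; 1× C (H1) → no; 2× C (H3) → no; 2× C (H0) → match; 2× O (H0) → no; 1× Cl (H0) → no.
That gives 2 matching atoms.

2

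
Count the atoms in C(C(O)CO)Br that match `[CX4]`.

The query [CX4] means: C with X4: aliphatic carbon with exactly 4 total connections (bonds + H).
Check the 6 heavy atoms by environment: 3× C (X4) → match; 2× O (X2) → no; 1× Br (X1) → no.
That gives 3 matching atoms.

3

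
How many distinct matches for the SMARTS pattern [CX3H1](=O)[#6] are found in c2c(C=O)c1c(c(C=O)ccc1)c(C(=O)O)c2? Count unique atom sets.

[CX3H1](=O)[#6] is the SMARTS for an aldehyde: an sp2 carbon with one H, double-bonded to O and single-bonded to carbon.
The molecule carries 2 separate instances of an aldehyde (-CHO) meeting every constraint; each maps to a distinct set of atoms, giving 2 matches.

2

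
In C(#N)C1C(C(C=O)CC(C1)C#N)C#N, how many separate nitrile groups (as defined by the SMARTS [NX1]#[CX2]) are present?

[NX1]#[CX2] is the SMARTS for a nitrile: a nitrogen triple-bonded to a two-connected carbon.
The molecule carries 3 separate instances of a nitrile (-C#N) meeting every constraint; each maps to a distinct set of atoms, giving 3 matches.

3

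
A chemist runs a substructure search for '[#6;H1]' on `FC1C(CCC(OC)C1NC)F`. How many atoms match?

4

Check the 12 heavy atoms by environment: 4× C (H1) → match; 2× C (H2) → no; 2× F (H0) → no; 1× N (H1) → no; 2× C (H3) → no; 1× O (H0) → no.
That gives 4 matching atoms.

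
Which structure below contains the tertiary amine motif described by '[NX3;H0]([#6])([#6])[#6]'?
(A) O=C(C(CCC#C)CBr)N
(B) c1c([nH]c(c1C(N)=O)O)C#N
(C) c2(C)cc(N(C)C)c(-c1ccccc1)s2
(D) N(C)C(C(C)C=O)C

[NX3;H0]([#6])([#6])[#6] describes a trivalent nitrogen with no H, bonded to three carbons (a tertiary amine).
(A) has a primary amide (-C(=O)NH2) but the amide nitrogen has H2 and only one carbon neighbour.
(B) has a primary amide (-C(=O)NH2) but the amide nitrogen has H2 and only one carbon neighbour.
(C) contains a dimethylamino group (-N(CH3)2), which satisfies every atom and bond constraint.
(D) has an N-methylamino group (-NHCH3) but the nitrogen still has one H (H1), not H0.
So the answer is (C).

C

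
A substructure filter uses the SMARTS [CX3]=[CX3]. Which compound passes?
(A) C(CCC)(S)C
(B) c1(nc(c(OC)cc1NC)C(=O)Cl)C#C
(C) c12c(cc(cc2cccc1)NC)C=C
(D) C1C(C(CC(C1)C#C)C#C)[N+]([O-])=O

C

[CX3]=[CX3] describes a non-aromatic C=C double bond between two sp2 carbons (an alkene).
(A) has an ethyl group (-CH2CH3) but its C-C bond is a single bond between CX4 carbons, not CX3=CX3.
(B) has an ethynyl group (-C#CH) but the C-C bond is a triple bond, not a double bond.
(C) contains a vinyl group (-CH=CH2), which satisfies every atom and bond constraint.
(D) has an ethynyl group (-C#CH) but the C-C bond is a triple bond, not a double bond.
So the answer is (C).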